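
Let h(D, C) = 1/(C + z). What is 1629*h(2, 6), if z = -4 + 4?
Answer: 543/2 ≈ 271.50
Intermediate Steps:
z = 0
h(D, C) = 1/C (h(D, C) = 1/(C + 0) = 1/C)
1629*h(2, 6) = 1629/6 = 1629*(⅙) = 543/2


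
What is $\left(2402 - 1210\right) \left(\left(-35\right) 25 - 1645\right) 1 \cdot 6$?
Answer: $-18023040$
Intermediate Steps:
$\left(2402 - 1210\right) \left(\left(-35\right) 25 - 1645\right) 1 \cdot 6 = 1192 \left(-875 - 1645\right) 6 = 1192 \left(-2520\right) 6 = \left(-3003840\right) 6 = -18023040$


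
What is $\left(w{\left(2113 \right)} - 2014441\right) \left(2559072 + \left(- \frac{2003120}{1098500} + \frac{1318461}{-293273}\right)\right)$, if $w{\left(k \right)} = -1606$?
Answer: $- \frac{83104440993515091501989}{16108019525} \approx -5.1592 \cdot 10^{12}$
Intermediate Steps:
$\left(w{\left(2113 \right)} - 2014441\right) \left(2559072 + \left(- \frac{2003120}{1098500} + \frac{1318461}{-293273}\right)\right) = \left(-1606 - 2014441\right) \left(2559072 + \left(- \frac{2003120}{1098500} + \frac{1318461}{-293273}\right)\right) = - 2016047 \left(2559072 + \left(\left(-2003120\right) \frac{1}{1098500} + 1318461 \left(- \frac{1}{293273}\right)\right)\right) = - 2016047 \left(2559072 - \frac{101789521013}{16108019525}\right) = \left(-2016047\right) \frac{41221479952359787}{16108019525} = - \frac{83104440993515091501989}{16108019525}$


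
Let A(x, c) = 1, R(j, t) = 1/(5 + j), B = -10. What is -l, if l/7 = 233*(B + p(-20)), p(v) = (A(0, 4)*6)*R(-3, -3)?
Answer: 11417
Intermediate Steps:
p(v) = 3 (p(v) = (1*6)/(5 - 3) = 6/2 = 6*(1/2) = 3)
l = -11417 (l = 7*(233*(-10 + 3)) = 7*(233*(-7)) = 7*(-1631) = -11417)
-l = -1*(-11417) = 11417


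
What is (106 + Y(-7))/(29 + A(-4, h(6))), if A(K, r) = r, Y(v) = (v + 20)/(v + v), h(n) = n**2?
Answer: 1471/910 ≈ 1.6165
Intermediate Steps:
Y(v) = (20 + v)/(2*v) (Y(v) = (20 + v)/((2*v)) = (20 + v)*(1/(2*v)) = (20 + v)/(2*v))
(106 + Y(-7))/(29 + A(-4, h(6))) = (106 + (1/2)*(20 - 7)/(-7))/(29 + 6**2) = (106 + (1/2)*(-1/7)*13)/(29 + 36) = (106 - 13/14)/65 = (1471/14)*(1/65) = 1471/910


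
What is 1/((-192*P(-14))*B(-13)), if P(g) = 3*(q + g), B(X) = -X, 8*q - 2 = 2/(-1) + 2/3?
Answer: 1/104208 ≈ 9.5962e-6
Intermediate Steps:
q = 1/12 (q = ¼ + (2/(-1) + 2/3)/8 = ¼ + (2*(-1) + 2*(⅓))/8 = ¼ + (-2 + ⅔)/8 = ¼ + (⅛)*(-4/3) = ¼ - ⅙ = 1/12 ≈ 0.083333)
P(g) = ¼ + 3*g (P(g) = 3*(1/12 + g) = ¼ + 3*g)
1/((-192*P(-14))*B(-13)) = 1/((-192*(¼ + 3*(-14)))*(-1*(-13))) = 1/(-192*(¼ - 42)*13) = 1/(-192*(-167/4)*13) = 1/(8016*13) = 1/104208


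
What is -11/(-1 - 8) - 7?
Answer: -52/9 ≈ -5.7778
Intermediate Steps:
-11/(-1 - 8) - 7 = -11/(-9) - 7 = -11*(-⅑) - 7 = 11/9 - 7 = -52/9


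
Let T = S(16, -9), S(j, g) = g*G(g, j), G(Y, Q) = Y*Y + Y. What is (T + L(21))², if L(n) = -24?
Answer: 451584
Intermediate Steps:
G(Y, Q) = Y + Y² (G(Y, Q) = Y² + Y = Y + Y²)
S(j, g) = g²*(1 + g) (S(j, g) = g*(g*(1 + g)) = g²*(1 + g))
T = -648 (T = (-9)²*(1 - 9) = 81*(-8) = -648)
(T + L(21))² = (-648 - 24)² = (-672)² = 451584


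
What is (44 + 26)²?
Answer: 4900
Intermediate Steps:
(44 + 26)² = 70² = 4900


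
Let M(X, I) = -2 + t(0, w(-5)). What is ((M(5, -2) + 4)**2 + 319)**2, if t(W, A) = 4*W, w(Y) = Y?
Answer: 104329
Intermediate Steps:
M(X, I) = -2 (M(X, I) = -2 + 4*0 = -2 + 0 = -2)
((M(5, -2) + 4)**2 + 319)**2 = ((-2 + 4)**2 + 319)**2 = (2**2 + 319)**2 = (4 + 319)**2 = 323**2 = 104329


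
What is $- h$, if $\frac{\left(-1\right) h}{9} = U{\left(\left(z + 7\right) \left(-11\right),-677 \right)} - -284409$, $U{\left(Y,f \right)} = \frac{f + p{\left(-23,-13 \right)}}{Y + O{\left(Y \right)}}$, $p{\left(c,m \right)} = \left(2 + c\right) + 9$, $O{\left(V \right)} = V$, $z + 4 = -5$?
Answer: $\frac{112619763}{44} \approx 2.5595 \cdot 10^{6}$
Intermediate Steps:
$z = -9$ ($z = -4 - 5 = -9$)
$p{\left(c,m \right)} = 11 + c$
$U{\left(Y,f \right)} = \frac{-12 + f}{2 Y}$ ($U{\left(Y,f \right)} = \frac{f + \left(11 - 23\right)}{Y + Y} = \frac{f - 12}{2 Y} = \left(-12 + f\right) \frac{1}{2 Y} = \frac{-12 + f}{2 Y}$)
$h = - \frac{112619763}{44}$ ($h = - 9 \left(\frac{-12 - 677}{2 \left(-9 + 7\right) \left(-11\right)} - -284409\right) = - 9 \left(\frac{1}{2} \frac{1}{\left(-2\right) \left(-11\right)} \left(-689\right) + 284409\right) = - 9 \left(\frac{1}{2} \cdot \frac{1}{22} \left(-689\right) + 284409\right) = - 9 \left(- \frac{689}{44} + 284409\right) = \left(-9\right) \frac{12513307}{44} = - \frac{112619763}{44} \approx -2.5595 \cdot 10^{6}$)
$- h = \left(-1\right) \left(- \frac{112619763}{44}\right) = \frac{112619763}{44}$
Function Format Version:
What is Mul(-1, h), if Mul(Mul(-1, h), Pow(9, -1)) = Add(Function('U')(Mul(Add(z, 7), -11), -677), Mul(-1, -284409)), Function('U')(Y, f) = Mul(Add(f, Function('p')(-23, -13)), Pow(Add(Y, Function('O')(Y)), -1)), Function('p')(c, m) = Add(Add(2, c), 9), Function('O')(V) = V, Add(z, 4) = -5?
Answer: Rational(112619763, 44) ≈ 2.5595e+6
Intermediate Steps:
z = -9 (z = Add(-4, -5) = -9)
Function('p')(c, m) = Add(11, c)
Function('U')(Y, f) = Mul(Rational(1, 2), Pow(Y, -1), Add(-12, f)) (Function('U')(Y, f) = Mul(Add(f, Add(11, -23)), Pow(Add(Y, Y), -1)) = Mul(Add(f, -12), Pow(Mul(2, Y), -1)) = Mul(Add(-12, f), Mul(Rational(1, 2), Pow(Y, -1))) = Mul(Rational(1, 2), Pow(Y, -1), Add(-12, f)))
h = Rational(-112619763, 44) (h = Mul(-9, Add(Mul(Rational(1, 2), Pow(Mul(Add(-9, 7), -11), -1), Add(-12, -677)), Mul(-1, -284409))) = Mul(-9, Add(Mul(Rational(1, 2), Pow(Mul(-2, -11), -1), -689), 284409)) = Mul(-9, Add(Mul(Rational(1, 2), Pow(22, -1), -689), 284409)) = Mul(-9, Add(Mul(Rational(1, 2), Rational(1, 22), -689), 284409)) = Mul(-9, Add(Rational(-689, 44), 284409)) = Mul(-9, Rational(12513307, 44)) = Rational(-112619763, 44) ≈ -2.5595e+6)
Mul(-1, h) = Mul(-1, Rational(-112619763, 44)) = Rational(112619763, 44)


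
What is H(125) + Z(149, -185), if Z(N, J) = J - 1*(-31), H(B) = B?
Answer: -29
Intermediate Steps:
Z(N, J) = 31 + J (Z(N, J) = J + 31 = 31 + J)
H(125) + Z(149, -185) = 125 + (31 - 185) = 125 - 154 = -29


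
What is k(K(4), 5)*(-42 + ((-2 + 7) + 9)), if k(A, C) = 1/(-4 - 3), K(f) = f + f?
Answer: 4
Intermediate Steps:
K(f) = 2*f
k(A, C) = -⅐ (k(A, C) = 1/(-7) = -⅐)
k(K(4), 5)*(-42 + ((-2 + 7) + 9)) = -(-42 + ((-2 + 7) + 9))/7 = -(-42 + (5 + 9))/7 = -(-42 + 14)/7 = -⅐*(-28) = 4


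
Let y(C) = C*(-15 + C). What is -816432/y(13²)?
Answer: -408216/13013 ≈ -31.370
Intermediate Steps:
-816432/y(13²) = -816432*1/(169*(-15 + 13²)) = -816432*1/(169*(-15 + 169)) = -816432/(169*154) = -816432/26026 = -816432*1/26026 = -408216/13013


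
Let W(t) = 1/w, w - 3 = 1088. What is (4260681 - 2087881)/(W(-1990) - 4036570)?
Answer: -338646400/629128267 ≈ -0.53828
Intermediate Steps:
w = 1091 (w = 3 + 1088 = 1091)
W(t) = 1/1091
(4260681 - 2087881)/(W(-1990) - 4036570) = (4260681 - 2087881)/(1/1091 - 4036570) = 2172800/(-4403897869/1091) = 2172800*(-1091/4403897869) = -338646400/629128267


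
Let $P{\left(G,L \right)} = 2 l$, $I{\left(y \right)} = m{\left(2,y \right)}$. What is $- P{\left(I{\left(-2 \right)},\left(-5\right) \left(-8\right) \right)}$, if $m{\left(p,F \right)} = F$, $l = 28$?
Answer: $-56$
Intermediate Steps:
$I{\left(y \right)} = y$
$P{\left(G,L \right)} = 56$ ($P{\left(G,L \right)} = 2 \cdot 28 = 56$)
$- P{\left(I{\left(-2 \right)},\left(-5\right) \left(-8\right) \right)} = \left(-1\right) 56 = -56$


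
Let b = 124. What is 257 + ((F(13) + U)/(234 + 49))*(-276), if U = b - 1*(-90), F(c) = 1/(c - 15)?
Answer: 13805/283 ≈ 48.781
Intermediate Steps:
F(c) = 1/(-15 + c)
U = 214 (U = 124 - 1*(-90) = 124 + 90 = 214)
257 + ((F(13) + U)/(234 + 49))*(-276) = 257 + ((1/(-15 + 13) + 214)/(234 + 49))*(-276) = 257 + ((1/(-2) + 214)/283)*(-276) = 257 + ((-1/2 + 214)*(1/283))*(-276) = 257 + ((427/2)*(1/283))*(-276) = 257 + (427/566)*(-276) = 257 - 58926/283 = 13805/283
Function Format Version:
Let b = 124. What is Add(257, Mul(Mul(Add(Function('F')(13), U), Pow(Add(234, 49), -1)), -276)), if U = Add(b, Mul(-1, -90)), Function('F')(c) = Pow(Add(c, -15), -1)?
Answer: Rational(13805, 283) ≈ 48.781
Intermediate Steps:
Function('F')(c) = Pow(Add(-15, c), -1)
U = 214 (U = Add(124, Mul(-1, -90)) = Add(124, 90) = 214)
Add(257, Mul(Mul(Add(Function('F')(13), U), Pow(Add(234, 49), -1)), -276)) = Add(257, Mul(Mul(Add(Pow(Add(-15, 13), -1), 214), Pow(Add(234, 49), -1)), -276)) = Add(257, Mul(Mul(Add(Pow(-2, -1), 214), Pow(283, -1)), -276)) = Add(257, Mul(Mul(Add(Rational(-1, 2), 214), Rational(1, 283)), -276)) = Add(257, Mul(Mul(Rational(427, 2), Rational(1, 283)), -276)) = Add(257, Mul(Rational(427, 566), -276)) = Add(257, Rational(-58926, 283)) = Rational(13805, 283)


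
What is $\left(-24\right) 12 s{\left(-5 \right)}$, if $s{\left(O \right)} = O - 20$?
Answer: $7200$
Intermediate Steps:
$s{\left(O \right)} = -20 + O$ ($s{\left(O \right)} = O - 20 = -20 + O$)
$\left(-24\right) 12 s{\left(-5 \right)} = \left(-24\right) 12 \left(-20 - 5\right) = \left(-288\right) \left(-25\right) = 7200$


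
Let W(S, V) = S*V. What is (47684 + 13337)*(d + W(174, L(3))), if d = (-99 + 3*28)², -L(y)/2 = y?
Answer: -49976199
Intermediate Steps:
L(y) = -2*y
d = 225 (d = (-99 + 84)² = (-15)² = 225)
(47684 + 13337)*(d + W(174, L(3))) = (47684 + 13337)*(225 + 174*(-2*3)) = 61021*(225 + 174*(-6)) = 61021*(225 - 1044) = 61021*(-819) = -49976199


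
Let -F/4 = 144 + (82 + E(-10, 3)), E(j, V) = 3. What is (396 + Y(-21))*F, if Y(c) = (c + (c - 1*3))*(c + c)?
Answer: -2093976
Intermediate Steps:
Y(c) = 2*c*(-3 + 2*c) (Y(c) = (c + (c - 3))*(2*c) = (c + (-3 + c))*(2*c) = (-3 + 2*c)*(2*c) = 2*c*(-3 + 2*c))
F = -916 (F = -4*(144 + (82 + 3)) = -4*(144 + 85) = -4*229 = -916)
(396 + Y(-21))*F = (396 + 2*(-21)*(-3 + 2*(-21)))*(-916) = (396 + 2*(-21)*(-3 - 42))*(-916) = (396 + 2*(-21)*(-45))*(-916) = (396 + 1890)*(-916) = 2286*(-916) = -2093976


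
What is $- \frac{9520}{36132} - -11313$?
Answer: $\frac{102187949}{9033} \approx 11313.0$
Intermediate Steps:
$- \frac{9520}{36132} - -11313 = \left(-9520\right) \frac{1}{36132} + 11313 = - \frac{2380}{9033} + 11313 = \frac{102187949}{9033}$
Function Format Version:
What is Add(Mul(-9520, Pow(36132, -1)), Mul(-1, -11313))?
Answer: Rational(102187949, 9033) ≈ 11313.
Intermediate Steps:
Add(Mul(-9520, Pow(36132, -1)), Mul(-1, -11313)) = Add(Mul(-9520, Rational(1, 36132)), 11313) = Add(Rational(-2380, 9033), 11313) = Rational(102187949, 9033)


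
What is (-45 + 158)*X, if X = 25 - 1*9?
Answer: 1808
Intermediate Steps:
X = 16 (X = 25 - 9 = 16)
(-45 + 158)*X = (-45 + 158)*16 = 113*16 = 1808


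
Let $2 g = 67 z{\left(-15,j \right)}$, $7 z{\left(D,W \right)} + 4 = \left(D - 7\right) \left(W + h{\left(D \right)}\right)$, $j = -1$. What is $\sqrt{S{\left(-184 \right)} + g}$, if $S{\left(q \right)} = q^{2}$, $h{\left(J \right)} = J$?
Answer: $\frac{5 \sqrt{69622}}{7} \approx 188.47$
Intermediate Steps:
$z{\left(D,W \right)} = - \frac{4}{7} + \frac{\left(-7 + D\right) \left(D + W\right)}{7}$ ($z{\left(D,W \right)} = - \frac{4}{7} + \frac{\left(D - 7\right) \left(W + D\right)}{7} = - \frac{4}{7} + \frac{\left(-7 + D\right) \left(D + W\right)}{7}$)
$g = \frac{11658}{7}$ ($g = \frac{67 \left(- \frac{4}{7} - -15 - -1 + \frac{\left(-15\right)^{2}}{7} + \frac{1}{7} \left(-15\right) \left(-1\right)\right)}{2} = \frac{67 \left(- \frac{4}{7} + 15 + 1 + \frac{1}{7} \cdot 225 + \frac{15}{7}\right)}{2} = \frac{67 \left(- \frac{4}{7} + 15 + 1 + \frac{225}{7} + \frac{15}{7}\right)}{2} = \frac{67 \cdot \frac{348}{7}}{2} = \frac{1}{2} \cdot \frac{23316}{7} = \frac{11658}{7} \approx 1665.4$)
$\sqrt{S{\left(-184 \right)} + g} = \sqrt{\left(-184\right)^{2} + \frac{11658}{7}} = \sqrt{33856 + \frac{11658}{7}} = \sqrt{\frac{248650}{7}} = \frac{5 \sqrt{69622}}{7}$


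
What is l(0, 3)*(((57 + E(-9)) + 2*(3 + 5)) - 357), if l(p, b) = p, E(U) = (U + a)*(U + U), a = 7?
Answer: 0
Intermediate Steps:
E(U) = 2*U*(7 + U) (E(U) = (U + 7)*(U + U) = (7 + U)*(2*U) = 2*U*(7 + U))
l(0, 3)*(((57 + E(-9)) + 2*(3 + 5)) - 357) = 0*(((57 + 2*(-9)*(7 - 9)) + 2*(3 + 5)) - 357) = 0*(((57 + 2*(-9)*(-2)) + 2*8) - 357) = 0*(((57 + 36) + 16) - 357) = 0*((93 + 16) - 357) = 0*(109 - 357) = 0*(-248) = 0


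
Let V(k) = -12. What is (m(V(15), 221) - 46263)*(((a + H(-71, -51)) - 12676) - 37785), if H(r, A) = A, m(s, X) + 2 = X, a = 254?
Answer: 2314079352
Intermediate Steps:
m(s, X) = -2 + X
(m(V(15), 221) - 46263)*(((a + H(-71, -51)) - 12676) - 37785) = ((-2 + 221) - 46263)*(((254 - 51) - 12676) - 37785) = (219 - 46263)*((203 - 12676) - 37785) = -46044*(-12473 - 37785) = -46044*(-50258) = 2314079352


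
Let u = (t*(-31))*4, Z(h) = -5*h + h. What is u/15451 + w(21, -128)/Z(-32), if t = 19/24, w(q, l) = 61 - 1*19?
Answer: 954565/2966592 ≈ 0.32177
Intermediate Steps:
w(q, l) = 42 (w(q, l) = 61 - 19 = 42)
t = 19/24 (t = 19*(1/24) = 19/24 ≈ 0.79167)
Z(h) = -4*h
u = -589/6 (u = ((19/24)*(-31))*4 = -589/24*4 = -589/6 ≈ -98.167)
u/15451 + w(21, -128)/Z(-32) = -589/6/15451 + 42/((-4*(-32))) = -589/6*1/15451 + 42/128 = -589/92706 + 42*(1/128) = -589/92706 + 21/64 = 954565/2966592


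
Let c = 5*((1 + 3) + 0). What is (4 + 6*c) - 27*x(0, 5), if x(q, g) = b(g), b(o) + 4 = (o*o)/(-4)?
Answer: 1603/4 ≈ 400.75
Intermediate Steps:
b(o) = -4 - o²/4 (b(o) = -4 + (o*o)/(-4) = -4 + o²*(-¼) = -4 - o²/4)
x(q, g) = -4 - g²/4
c = 20 (c = 5*(4 + 0) = 5*4 = 20)
(4 + 6*c) - 27*x(0, 5) = (4 + 6*20) - 27*(-4 - ¼*5²) = (4 + 120) - 27*(-4 - ¼*25) = 124 - 27*(-4 - 25/4) = 124 - 27*(-41/4) = 124 + 1107/4 = 1603/4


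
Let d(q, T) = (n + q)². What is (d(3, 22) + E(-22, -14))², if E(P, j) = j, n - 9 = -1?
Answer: 11449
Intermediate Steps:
n = 8 (n = 9 - 1 = 8)
d(q, T) = (8 + q)²
(d(3, 22) + E(-22, -14))² = ((8 + 3)² - 14)² = (11² - 14)² = (121 - 14)² = 107² = 11449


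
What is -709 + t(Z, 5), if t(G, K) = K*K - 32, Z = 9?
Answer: -716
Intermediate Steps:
t(G, K) = -32 + K**2 (t(G, K) = K**2 - 32 = -32 + K**2)
-709 + t(Z, 5) = -709 + (-32 + 5**2) = -709 + (-32 + 25) = -709 - 7 = -716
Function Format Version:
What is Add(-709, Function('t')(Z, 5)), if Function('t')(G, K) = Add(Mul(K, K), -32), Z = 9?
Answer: -716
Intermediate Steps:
Function('t')(G, K) = Add(-32, Pow(K, 2)) (Function('t')(G, K) = Add(Pow(K, 2), -32) = Add(-32, Pow(K, 2)))
Add(-709, Function('t')(Z, 5)) = Add(-709, Add(-32, Pow(5, 2))) = Add(-709, Add(-32, 25)) = Add(-709, -7) = -716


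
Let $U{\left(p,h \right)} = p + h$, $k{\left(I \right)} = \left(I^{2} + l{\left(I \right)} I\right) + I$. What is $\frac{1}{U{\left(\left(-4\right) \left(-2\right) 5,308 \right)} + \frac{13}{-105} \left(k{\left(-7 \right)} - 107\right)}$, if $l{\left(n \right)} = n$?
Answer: $\frac{105}{36748} \approx 0.0028573$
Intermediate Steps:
$k{\left(I \right)} = I + 2 I^{2}$ ($k{\left(I \right)} = \left(I^{2} + I I\right) + I = \left(I^{2} + I^{2}\right) + I = 2 I^{2} + I = I + 2 I^{2}$)
$U{\left(p,h \right)} = h + p$
$\frac{1}{U{\left(\left(-4\right) \left(-2\right) 5,308 \right)} + \frac{13}{-105} \left(k{\left(-7 \right)} - 107\right)} = \frac{1}{\left(308 + \left(-4\right) \left(-2\right) 5\right) + \frac{13}{-105} \left(- 7 \left(1 + 2 \left(-7\right)\right) - 107\right)} = \frac{1}{\left(308 + 8 \cdot 5\right) + 13 \left(- \frac{1}{105}\right) \left(- 7 \left(1 - 14\right) - 107\right)} = \frac{1}{\left(308 + 40\right) - \frac{13 \left(\left(-7\right) \left(-13\right) - 107\right)}{105}} = \frac{1}{348 - \frac{13 \left(91 - 107\right)}{105}} = \frac{1}{348 - - \frac{208}{105}} = \frac{1}{348 + \frac{208}{105}} = \frac{1}{\frac{36748}{105}} = \frac{105}{36748}$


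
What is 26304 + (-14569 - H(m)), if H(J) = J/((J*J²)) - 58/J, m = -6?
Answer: 422111/36 ≈ 11725.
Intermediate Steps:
H(J) = J⁻² - 58/J (H(J) = J/(J³) - 58/J = J/J³ - 58/J = J⁻² - 58/J)
26304 + (-14569 - H(m)) = 26304 + (-14569 - (1 - 58*(-6))/(-6)²) = 26304 + (-14569 - (1 + 348)/36) = 26304 + (-14569 - 349/36) = 26304 - 524833/36 = 422111/36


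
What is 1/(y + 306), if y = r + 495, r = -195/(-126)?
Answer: 42/33707 ≈ 0.0012460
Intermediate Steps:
r = 65/42 (r = -195*(-1/126) = 65/42 ≈ 1.5476)
y = 20855/42 (y = 65/42 + 495 = 20855/42 ≈ 496.55)
1/(y + 306) = 1/(20855/42 + 306) = 1/(33707/42) = 42/33707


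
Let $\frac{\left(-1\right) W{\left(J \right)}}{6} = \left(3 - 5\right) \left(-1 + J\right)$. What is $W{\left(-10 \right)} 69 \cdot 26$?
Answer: $-236808$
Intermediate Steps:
$W{\left(J \right)} = -12 + 12 J$ ($W{\left(J \right)} = - 6 \left(3 - 5\right) \left(-1 + J\right) = - 6 \left(- 2 \left(-1 + J\right)\right) = - 6 \left(2 - 2 J\right) = -12 + 12 J$)
$W{\left(-10 \right)} 69 \cdot 26 = \left(-12 + 12 \left(-10\right)\right) 69 \cdot 26 = \left(-12 - 120\right) 69 \cdot 26 = \left(-132\right) 69 \cdot 26 = \left(-9108\right) 26 = -236808$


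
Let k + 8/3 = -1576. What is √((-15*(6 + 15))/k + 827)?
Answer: 11*√2395898/592 ≈ 28.761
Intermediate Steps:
k = -4736/3 (k = -8/3 - 1576 = -4736/3 ≈ -1578.7)
√((-15*(6 + 15))/k + 827) = √((-15*(6 + 15))/(-4736/3) + 827) = √(-15*21*(-3/4736) + 827) = √(-315*(-3/4736) + 827) = √(945/4736 + 827) = √(3917617/4736) = 11*√2395898/592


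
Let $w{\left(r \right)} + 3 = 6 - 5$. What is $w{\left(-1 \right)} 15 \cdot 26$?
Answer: $-780$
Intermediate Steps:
$w{\left(r \right)} = -2$ ($w{\left(r \right)} = -3 + \left(6 - 5\right) = -3 + 1 = -2$)
$w{\left(-1 \right)} 15 \cdot 26 = - 2 \cdot 15 \cdot 26 = \left(-2\right) 390 = -780$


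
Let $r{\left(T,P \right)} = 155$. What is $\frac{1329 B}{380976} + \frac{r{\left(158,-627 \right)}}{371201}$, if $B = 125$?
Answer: $\frac{20574939135}{47139557392} \approx 0.43647$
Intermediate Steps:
$\frac{1329 B}{380976} + \frac{r{\left(158,-627 \right)}}{371201} = \frac{1329 \cdot 125}{380976} + \frac{155}{371201} = 166125 \cdot \frac{1}{380976} + 155 \cdot \frac{1}{371201} = \frac{55375}{126992} + \frac{155}{371201} = \frac{20574939135}{47139557392}$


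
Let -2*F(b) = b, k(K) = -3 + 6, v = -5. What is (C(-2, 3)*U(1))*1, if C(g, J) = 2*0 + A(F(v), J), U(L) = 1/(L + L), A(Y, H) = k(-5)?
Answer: 3/2 ≈ 1.5000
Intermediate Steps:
k(K) = 3
F(b) = -b/2
A(Y, H) = 3
U(L) = 1/(2*L)
C(g, J) = 3 (C(g, J) = 2*0 + 3 = 0 + 3 = 3)
(C(-2, 3)*U(1))*1 = (3*((1/2)/1))*1 = (3*((1/2)*1))*1 = (3*(1/2))*1 = (3/2)*1 = 3/2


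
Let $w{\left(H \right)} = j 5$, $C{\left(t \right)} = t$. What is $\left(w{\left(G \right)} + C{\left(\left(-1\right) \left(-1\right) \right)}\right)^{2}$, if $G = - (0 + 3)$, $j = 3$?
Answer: $256$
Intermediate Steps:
$G = -3$ ($G = \left(-1\right) 3 = -3$)
$w{\left(H \right)} = 15$ ($w{\left(H \right)} = 3 \cdot 5 = 15$)
$\left(w{\left(G \right)} + C{\left(\left(-1\right) \left(-1\right) \right)}\right)^{2} = \left(15 - -1\right)^{2} = \left(15 + 1\right)^{2} = 16^{2} = 256$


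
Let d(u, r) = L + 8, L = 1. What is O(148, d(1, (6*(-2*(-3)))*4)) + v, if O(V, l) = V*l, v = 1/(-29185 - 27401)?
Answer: 75372551/56586 ≈ 1332.0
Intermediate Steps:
d(u, r) = 9 (d(u, r) = 1 + 8 = 9)
v = -1/56586 (v = 1/(-56586) = -1/56586 ≈ -1.7672e-5)
O(148, d(1, (6*(-2*(-3)))*4)) + v = 148*9 - 1/56586 = 1332 - 1/56586 = 75372551/56586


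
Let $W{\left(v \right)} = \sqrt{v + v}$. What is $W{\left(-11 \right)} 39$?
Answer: $39 i \sqrt{22} \approx 182.93 i$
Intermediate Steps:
$W{\left(v \right)} = \sqrt{2} \sqrt{v}$ ($W{\left(v \right)} = \sqrt{2 v} = \sqrt{2} \sqrt{v}$)
$W{\left(-11 \right)} 39 = \sqrt{2} \sqrt{-11} \cdot 39 = \sqrt{2} i \sqrt{11} \cdot 39 = i \sqrt{22} \cdot 39 = 39 i \sqrt{22}$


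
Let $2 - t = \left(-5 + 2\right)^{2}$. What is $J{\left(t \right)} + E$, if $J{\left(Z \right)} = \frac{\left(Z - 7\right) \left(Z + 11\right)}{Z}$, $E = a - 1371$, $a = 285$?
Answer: $-1078$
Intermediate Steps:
$t = -7$ ($t = 2 - \left(-5 + 2\right)^{2} = 2 - \left(-3\right)^{2} = 2 - 9 = -7$)
$E = -1086$ ($E = 285 - 1371 = -1086$)
$J{\left(Z \right)} = \frac{\left(-7 + Z\right) \left(11 + Z\right)}{Z}$
$J{\left(t \right)} + E = \left(4 - 7 - \frac{77}{-7}\right) - 1086 = \left(4 - 7 - -11\right) - 1086 = \left(4 - 7 + 11\right) - 1086 = 8 - 1086 = -1078$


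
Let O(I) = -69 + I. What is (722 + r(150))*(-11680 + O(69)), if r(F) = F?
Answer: -10184960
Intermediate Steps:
(722 + r(150))*(-11680 + O(69)) = (722 + 150)*(-11680 + (-69 + 69)) = 872*(-11680 + 0) = 872*(-11680) = -10184960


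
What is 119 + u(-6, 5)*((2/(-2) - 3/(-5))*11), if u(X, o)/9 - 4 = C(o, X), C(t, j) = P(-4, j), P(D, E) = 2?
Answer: -593/5 ≈ -118.60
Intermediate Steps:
C(t, j) = 2
u(X, o) = 54 (u(X, o) = 36 + 9*2 = 36 + 18 = 54)
119 + u(-6, 5)*((2/(-2) - 3/(-5))*11) = 119 + 54*((2/(-2) - 3/(-5))*11) = 119 + 54*((2*(-1/2) - 3*(-1/5))*11) = 119 + 54*((-1 + 3/5)*11) = 119 + 54*(-2/5*11) = 119 + 54*(-22/5) = 119 - 1188/5 = -593/5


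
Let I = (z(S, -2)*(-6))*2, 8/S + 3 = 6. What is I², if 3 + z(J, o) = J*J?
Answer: 21904/9 ≈ 2433.8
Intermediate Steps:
S = 8/3 (S = 8/(-3 + 6) = 8/3 ≈ 2.6667)
z(J, o) = -3 + J² (z(J, o) = -3 + J*J = -3 + J²)
I = -148/3 (I = ((-3 + (8/3)²)*(-6))*2 = ((-3 + 64/9)*(-6))*2 = ((37/9)*(-6))*2 = -74/3*2 = -148/3 ≈ -49.333)
I² = (-148/3)² = 21904/9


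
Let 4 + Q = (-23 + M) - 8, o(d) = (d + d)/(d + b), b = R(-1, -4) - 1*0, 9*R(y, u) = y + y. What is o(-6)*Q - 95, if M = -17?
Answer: -1367/7 ≈ -195.29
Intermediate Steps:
R(y, u) = 2*y/9 (R(y, u) = (y + y)/9 = (2*y)/9 = 2*y/9)
b = -2/9 (b = (2/9)*(-1) - 1*0 = -2/9 + 0 = -2/9 ≈ -0.22222)
o(d) = 2*d/(-2/9 + d) (o(d) = (d + d)/(d - 2/9) = (2*d)/(-2/9 + d) = 2*d/(-2/9 + d))
Q = -52 (Q = -4 + ((-23 - 17) - 8) = -4 + (-40 - 8) = -4 - 48 = -52)
o(-6)*Q - 95 = (18*(-6)/(-2 + 9*(-6)))*(-52) - 95 = (18*(-6)/(-2 - 54))*(-52) - 95 = (18*(-6)/(-56))*(-52) - 95 = (18*(-6)*(-1/56))*(-52) - 95 = (27/14)*(-52) - 95 = -702/7 - 95 = -1367/7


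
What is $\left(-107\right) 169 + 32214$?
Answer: $14131$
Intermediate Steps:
$\left(-107\right) 169 + 32214 = -18083 + 32214 = 14131$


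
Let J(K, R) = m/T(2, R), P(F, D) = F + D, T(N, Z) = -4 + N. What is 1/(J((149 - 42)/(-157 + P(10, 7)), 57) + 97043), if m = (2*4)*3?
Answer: 1/97031 ≈ 1.0306e-5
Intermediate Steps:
P(F, D) = D + F
m = 24 (m = 8*3 = 24)
J(K, R) = -12 (J(K, R) = 24/(-4 + 2) = 24/(-2) = 24*(-½) = -12)
1/(J((149 - 42)/(-157 + P(10, 7)), 57) + 97043) = 1/(-12 + 97043) = 1/97031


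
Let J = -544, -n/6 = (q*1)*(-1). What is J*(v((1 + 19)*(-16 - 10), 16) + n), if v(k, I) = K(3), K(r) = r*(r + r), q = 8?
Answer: -35904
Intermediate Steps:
n = 48 (n = -6*8*1*(-1) = -48*(-1) = -6*(-8) = 48)
K(r) = 2*r**2 (K(r) = r*(2*r) = 2*r**2)
v(k, I) = 18 (v(k, I) = 2*3**2 = 2*9 = 18)
J*(v((1 + 19)*(-16 - 10), 16) + n) = -544*(18 + 48) = -544*66 = -35904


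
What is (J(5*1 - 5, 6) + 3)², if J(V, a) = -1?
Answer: 4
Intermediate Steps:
(J(5*1 - 5, 6) + 3)² = (-1 + 3)² = 2² = 4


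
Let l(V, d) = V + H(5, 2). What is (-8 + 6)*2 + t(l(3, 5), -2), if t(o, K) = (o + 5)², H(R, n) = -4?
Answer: 12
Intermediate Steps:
l(V, d) = -4 + V (l(V, d) = V - 4 = -4 + V)
t(o, K) = (5 + o)²
(-8 + 6)*2 + t(l(3, 5), -2) = (-8 + 6)*2 + (5 + (-4 + 3))² = -2*2 + (5 - 1)² = -4 + 4² = -4 + 16 = 12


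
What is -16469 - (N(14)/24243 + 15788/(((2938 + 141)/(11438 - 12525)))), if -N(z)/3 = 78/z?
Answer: -1897624462584/174169793 ≈ -10895.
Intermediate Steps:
N(z) = -234/z
-16469 - (N(14)/24243 + 15788/(((2938 + 141)/(11438 - 12525)))) = -16469 - (-234/14/24243 + 15788/(((2938 + 141)/(11438 - 12525)))) = -16469 - (-234*1/14*(1/24243) + 15788/((3079/(-1087)))) = -16469 - (-117/7*1/24243 + 15788/((3079*(-1/1087)))) = -16469 - (-39/56567 + 15788/(-3079/1087)) = -16469 - (-39/56567 + 15788*(-1087/3079)) = -16469 - (-39/56567 - 17161556/3079) = -16469 - 1*(-970777858333/174169793) = -16469 + 970777858333/174169793 = -1897624462584/174169793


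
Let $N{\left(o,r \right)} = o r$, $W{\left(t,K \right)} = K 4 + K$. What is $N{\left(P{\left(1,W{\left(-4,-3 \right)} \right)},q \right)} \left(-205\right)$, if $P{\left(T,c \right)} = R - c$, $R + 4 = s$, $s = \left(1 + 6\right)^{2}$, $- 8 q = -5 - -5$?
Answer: $0$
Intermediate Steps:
$q = 0$ ($q = - \frac{-5 - -5}{8} = - \frac{-5 + 5}{8} = \left(- \frac{1}{8}\right) 0 = 0$)
$s = 49$ ($s = 7^{2} = 49$)
$R = 45$ ($R = -4 + 49 = 45$)
$W{\left(t,K \right)} = 5 K$ ($W{\left(t,K \right)} = 4 K + K = 5 K$)
$P{\left(T,c \right)} = 45 - c$
$N{\left(P{\left(1,W{\left(-4,-3 \right)} \right)},q \right)} \left(-205\right) = \left(45 - 5 \left(-3\right)\right) 0 \left(-205\right) = \left(45 - -15\right) 0 \left(-205\right) = \left(45 + 15\right) 0 \left(-205\right) = 60 \cdot 0 \left(-205\right) = 0 \left(-205\right) = 0$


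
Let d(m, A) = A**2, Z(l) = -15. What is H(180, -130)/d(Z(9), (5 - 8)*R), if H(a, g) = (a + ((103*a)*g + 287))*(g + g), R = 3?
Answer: 626530580/81 ≈ 7.7349e+6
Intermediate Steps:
H(a, g) = 2*g*(287 + a + 103*a*g) (H(a, g) = (a + (103*a*g + 287))*(2*g) = (a + (287 + 103*a*g))*(2*g) = (287 + a + 103*a*g)*(2*g) = 2*g*(287 + a + 103*a*g))
H(180, -130)/d(Z(9), (5 - 8)*R) = (2*(-130)*(287 + 180 + 103*180*(-130)))/(((5 - 8)*3)**2) = (2*(-130)*(287 + 180 - 2410200))/((-3*3)**2) = (2*(-130)*(-2409733))/((-9)**2) = 626530580/81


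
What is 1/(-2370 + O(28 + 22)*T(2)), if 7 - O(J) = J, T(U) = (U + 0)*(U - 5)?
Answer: -1/2112 ≈ -0.00047348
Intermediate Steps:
T(U) = U*(-5 + U)
O(J) = 7 - J
1/(-2370 + O(28 + 22)*T(2)) = 1/(-2370 + (7 - (28 + 22))*(2*(-5 + 2))) = 1/(-2370 + (7 - 1*50)*(2*(-3))) = 1/(-2370 + (7 - 50)*(-6)) = 1/(-2370 - 43*(-6)) = 1/(-2370 + 258) = 1/(-2112) = -1/2112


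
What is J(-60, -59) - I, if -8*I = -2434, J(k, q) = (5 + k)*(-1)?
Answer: -997/4 ≈ -249.25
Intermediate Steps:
J(k, q) = -5 - k
I = 1217/4 (I = -⅛*(-2434) = 1217/4 ≈ 304.25)
J(-60, -59) - I = (-5 - 1*(-60)) - 1*1217/4 = (-5 + 60) - 1217/4 = 55 - 1217/4 = -997/4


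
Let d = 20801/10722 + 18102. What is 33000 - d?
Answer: 159715555/10722 ≈ 14896.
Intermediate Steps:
d = 194110445/10722 (d = 20801*(1/10722) + 18102 = 20801/10722 + 18102 = 194110445/10722 ≈ 18104.)
33000 - d = 33000 - 1*194110445/10722 = 33000 - 194110445/10722 = 159715555/10722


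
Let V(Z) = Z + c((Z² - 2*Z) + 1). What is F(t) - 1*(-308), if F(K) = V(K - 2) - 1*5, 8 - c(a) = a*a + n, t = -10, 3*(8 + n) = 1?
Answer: -84763/3 ≈ -28254.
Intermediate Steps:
n = -23/3 (n = -8 + (⅓)*1 = -8 + ⅓ = -23/3 ≈ -7.6667)
c(a) = 47/3 - a² (c(a) = 8 - (a*a - 23/3) = 8 - (a² - 23/3) = 8 - (-23/3 + a²) = 8 + (23/3 - a²) = 47/3 - a²)
V(Z) = 47/3 + Z - (1 + Z² - 2*Z)² (V(Z) = Z + (47/3 - ((Z² - 2*Z) + 1)²) = Z + (47/3 - (1 + Z² - 2*Z)²) = 47/3 + Z - (1 + Z² - 2*Z)²)
F(K) = 26/3 + K - (5 + (-2 + K)² - 2*K)² (F(K) = (47/3 + (K - 2) - (1 + (K - 2)² - 2*(K - 2))²) - 1*5 = (47/3 + (-2 + K) - (1 + (-2 + K)² - 2*(-2 + K))²) - 5 = (47/3 + (-2 + K) - (1 + (-2 + K)² + (4 - 2*K))²) - 5 = (47/3 + (-2 + K) - (5 + (-2 + K)² - 2*K)²) - 5 = (41/3 + K - (5 + (-2 + K)² - 2*K)²) - 5 = 26/3 + K - (5 + (-2 + K)² - 2*K)²)
F(t) - 1*(-308) = (26/3 - 10 - (5 + (-2 - 10)² - 2*(-10))²) - 1*(-308) = (26/3 - 10 - (5 + (-12)² + 20)²) + 308 = (26/3 - 10 - (5 + 144 + 20)²) + 308 = (26/3 - 10 - 1*169²) + 308 = (26/3 - 10 - 1*28561) + 308 = (26/3 - 10 - 28561) + 308 = -85687/3 + 308 = -84763/3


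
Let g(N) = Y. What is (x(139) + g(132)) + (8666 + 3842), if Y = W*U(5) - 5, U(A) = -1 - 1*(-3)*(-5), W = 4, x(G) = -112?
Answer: 12327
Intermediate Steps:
U(A) = -16 (U(A) = -1 + 3*(-5) = -1 - 15 = -16)
Y = -69 (Y = 4*(-16) - 5 = -64 - 5 = -69)
g(N) = -69
(x(139) + g(132)) + (8666 + 3842) = (-112 - 69) + (8666 + 3842) = -181 + 12508 = 12327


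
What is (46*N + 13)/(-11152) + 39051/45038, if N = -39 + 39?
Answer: 217455629/251131888 ≈ 0.86590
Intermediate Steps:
N = 0
(46*N + 13)/(-11152) + 39051/45038 = (46*0 + 13)/(-11152) + 39051/45038 = (0 + 13)*(-1/11152) + 39051*(1/45038) = 13*(-1/11152) + 39051/45038 = -13/11152 + 39051/45038 = 217455629/251131888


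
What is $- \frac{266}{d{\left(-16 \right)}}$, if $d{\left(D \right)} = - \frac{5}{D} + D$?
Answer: $\frac{4256}{251} \approx 16.956$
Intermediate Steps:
$d{\left(D \right)} = D - \frac{5}{D}$
$- \frac{266}{d{\left(-16 \right)}} = - \frac{266}{-16 - \frac{5}{-16}} = - \frac{266}{-16 - - \frac{5}{16}} = - \frac{266}{-16 + \frac{5}{16}} = - \frac{266}{- \frac{251}{16}} = \left(-266\right) \left(- \frac{16}{251}\right) = \frac{4256}{251}$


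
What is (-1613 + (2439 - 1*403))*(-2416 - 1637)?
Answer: -1714419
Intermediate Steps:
(-1613 + (2439 - 1*403))*(-2416 - 1637) = (-1613 + (2439 - 403))*(-4053) = (-1613 + 2036)*(-4053) = 423*(-4053) = -1714419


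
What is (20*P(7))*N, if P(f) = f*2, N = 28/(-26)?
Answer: -3920/13 ≈ -301.54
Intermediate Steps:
N = -14/13 (N = 28*(-1/26) = -14/13 ≈ -1.0769)
P(f) = 2*f
(20*P(7))*N = (20*(2*7))*(-14/13) = (20*14)*(-14/13) = 280*(-14/13) = -3920/13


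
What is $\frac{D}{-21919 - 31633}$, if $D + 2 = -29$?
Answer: $\frac{31}{53552} \approx 0.00057888$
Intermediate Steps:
$D = -31$ ($D = -2 - 29 = -31$)
$\frac{D}{-21919 - 31633} = - \frac{31}{-21919 - 31633} = - \frac{31}{-53552} = \left(-31\right) \left(- \frac{1}{53552}\right) = \frac{31}{53552}$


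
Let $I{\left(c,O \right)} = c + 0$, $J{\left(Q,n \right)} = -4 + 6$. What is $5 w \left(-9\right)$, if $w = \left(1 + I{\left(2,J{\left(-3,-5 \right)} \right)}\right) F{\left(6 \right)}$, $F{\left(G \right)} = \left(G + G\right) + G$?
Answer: $-2430$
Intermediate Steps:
$J{\left(Q,n \right)} = 2$
$I{\left(c,O \right)} = c$
$F{\left(G \right)} = 3 G$ ($F{\left(G \right)} = 2 G + G = 3 G$)
$w = 54$ ($w = \left(1 + 2\right) 3 \cdot 6 = 3 \cdot 18 = 54$)
$5 w \left(-9\right) = 5 \cdot 54 \left(-9\right) = 270 \left(-9\right) = -2430$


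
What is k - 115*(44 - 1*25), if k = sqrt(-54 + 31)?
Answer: -2185 + I*sqrt(23) ≈ -2185.0 + 4.7958*I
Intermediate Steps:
k = I*sqrt(23) (k = sqrt(-23) = I*sqrt(23) ≈ 4.7958*I)
k - 115*(44 - 1*25) = I*sqrt(23) - 115*(44 - 1*25) = I*sqrt(23) - 115*(44 - 25) = I*sqrt(23) - 115*19 = I*sqrt(23) - 2185 = -2185 + I*sqrt(23)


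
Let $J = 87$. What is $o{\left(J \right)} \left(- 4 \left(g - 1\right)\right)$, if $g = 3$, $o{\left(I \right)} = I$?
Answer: $-696$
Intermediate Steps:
$o{\left(J \right)} \left(- 4 \left(g - 1\right)\right) = 87 \left(- 4 \left(3 - 1\right)\right) = 87 \left(\left(-4\right) 2\right) = 87 \left(-8\right) = -696$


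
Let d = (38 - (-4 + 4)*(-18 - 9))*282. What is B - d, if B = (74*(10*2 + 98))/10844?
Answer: -29048893/2711 ≈ -10715.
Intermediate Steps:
d = 10716 (d = (38 - 0*(-27))*282 = (38 - 1*0)*282 = (38 + 0)*282 = 38*282 = 10716)
B = 2183/2711 (B = (74*(20 + 98))*(1/10844) = (74*118)*(1/10844) = 8732*(1/10844) = 2183/2711 ≈ 0.80524)
B - d = 2183/2711 - 1*10716 = 2183/2711 - 10716 = -29048893/2711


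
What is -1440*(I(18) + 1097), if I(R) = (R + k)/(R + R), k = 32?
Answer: -1581680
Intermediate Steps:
I(R) = (32 + R)/(2*R) (I(R) = (R + 32)/(R + R) = (32 + R)/((2*R)) = (32 + R)*(1/(2*R)) = (32 + R)/(2*R))
-1440*(I(18) + 1097) = -1440*((½)*(32 + 18)/18 + 1097) = -1440*((½)*(1/18)*50 + 1097) = -1440*(25/18 + 1097) = -1440*19771/18 = -1581680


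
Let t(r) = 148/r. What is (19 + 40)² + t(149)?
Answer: 518817/149 ≈ 3482.0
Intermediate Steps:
(19 + 40)² + t(149) = (19 + 40)² + 148/149 = 59² + 148*(1/149) = 3481 + 148/149 = 518817/149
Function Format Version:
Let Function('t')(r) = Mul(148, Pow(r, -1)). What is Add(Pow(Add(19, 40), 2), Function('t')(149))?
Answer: Rational(518817, 149) ≈ 3482.0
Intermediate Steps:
Add(Pow(Add(19, 40), 2), Function('t')(149)) = Add(Pow(Add(19, 40), 2), Mul(148, Pow(149, -1))) = Add(Pow(59, 2), Mul(148, Rational(1, 149))) = Add(3481, Rational(148, 149)) = Rational(518817, 149)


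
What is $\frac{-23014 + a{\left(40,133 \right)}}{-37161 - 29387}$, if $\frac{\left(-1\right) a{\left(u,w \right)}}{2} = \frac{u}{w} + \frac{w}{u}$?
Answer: $\frac{61236529}{177017680} \approx 0.34593$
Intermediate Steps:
$a{\left(u,w \right)} = - \frac{2 u}{w} - \frac{2 w}{u}$ ($a{\left(u,w \right)} = - 2 \left(\frac{u}{w} + \frac{w}{u}\right) = - \frac{2 u}{w} - \frac{2 w}{u}$)
$\frac{-23014 + a{\left(40,133 \right)}}{-37161 - 29387} = \frac{-23014 - \left(\frac{80}{133} + \frac{133}{20}\right)}{-37161 - 29387} = \frac{-23014 - \left(\frac{80}{133} + \frac{133}{20}\right)}{-66548} = \left(-23014 - \frac{19289}{2660}\right) \left(- \frac{1}{66548}\right) = \left(- \frac{61236529}{2660}\right) \left(- \frac{1}{66548}\right) = \frac{61236529}{177017680}$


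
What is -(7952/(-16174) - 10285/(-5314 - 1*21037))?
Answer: 21596781/213100537 ≈ 0.10135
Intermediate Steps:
-(7952/(-16174) - 10285/(-5314 - 1*21037)) = -(7952*(-1/16174) - 10285/(-5314 - 21037)) = -(-3976/8087 - 10285/(-26351)) = -(-3976/8087 - 10285*(-1/26351)) = -(-3976/8087 + 10285/26351) = -1*(-21596781/213100537) = 21596781/213100537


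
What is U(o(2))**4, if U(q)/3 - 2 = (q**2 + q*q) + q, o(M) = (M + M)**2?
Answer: 6391289610000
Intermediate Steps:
o(M) = 4*M**2 (o(M) = (2*M)**2 = 4*M**2)
U(q) = 6 + 3*q + 6*q**2 (U(q) = 6 + 3*((q**2 + q*q) + q) = 6 + 3*((q**2 + q**2) + q) = 6 + 3*(2*q**2 + q) = 6 + 3*(q + 2*q**2) = 6 + (3*q + 6*q**2) = 6 + 3*q + 6*q**2)
U(o(2))**4 = (6 + 3*(4*2**2) + 6*(4*2**2)**2)**4 = (6 + 3*(4*4) + 6*(4*4)**2)**4 = (6 + 3*16 + 6*16**2)**4 = (6 + 48 + 6*256)**4 = (6 + 48 + 1536)**4 = 1590**4 = 6391289610000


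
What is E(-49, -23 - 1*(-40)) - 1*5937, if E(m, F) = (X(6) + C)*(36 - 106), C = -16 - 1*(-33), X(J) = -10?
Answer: -6427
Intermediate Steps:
C = 17 (C = -16 + 33 = 17)
E(m, F) = -490 (E(m, F) = (-10 + 17)*(36 - 106) = 7*(-70) = -490)
E(-49, -23 - 1*(-40)) - 1*5937 = -490 - 1*5937 = -490 - 5937 = -6427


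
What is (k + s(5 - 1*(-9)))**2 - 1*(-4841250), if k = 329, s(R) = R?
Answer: 4958899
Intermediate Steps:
(k + s(5 - 1*(-9)))**2 - 1*(-4841250) = (329 + (5 - 1*(-9)))**2 - 1*(-4841250) = (329 + (5 + 9))**2 + 4841250 = (329 + 14)**2 + 4841250 = 343**2 + 4841250 = 117649 + 4841250 = 4958899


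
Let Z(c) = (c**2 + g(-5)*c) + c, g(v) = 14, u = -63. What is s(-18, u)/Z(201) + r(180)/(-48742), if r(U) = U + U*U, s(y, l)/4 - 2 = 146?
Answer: -86602376/132261417 ≈ -0.65478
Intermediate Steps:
s(y, l) = 592 (s(y, l) = 8 + 4*146 = 8 + 584 = 592)
Z(c) = c**2 + 15*c (Z(c) = (c**2 + 14*c) + c = c**2 + 15*c)
r(U) = U + U**2
s(-18, u)/Z(201) + r(180)/(-48742) = 592/((201*(15 + 201))) + (180*(1 + 180))/(-48742) = 592/((201*216)) + (180*181)*(-1/48742) = 592/43416 + 32580*(-1/48742) = 592*(1/43416) - 16290/24371 = 74/5427 - 16290/24371 = -86602376/132261417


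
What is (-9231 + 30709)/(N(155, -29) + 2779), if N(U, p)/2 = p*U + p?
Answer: -21478/6269 ≈ -3.4261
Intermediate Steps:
N(U, p) = 2*p + 2*U*p (N(U, p) = 2*(p*U + p) = 2*(U*p + p) = 2*(p + U*p) = 2*p + 2*U*p)
(-9231 + 30709)/(N(155, -29) + 2779) = (-9231 + 30709)/(2*(-29)*(1 + 155) + 2779) = 21478/(2*(-29)*156 + 2779) = 21478/(-9048 + 2779) = 21478/(-6269) = 21478*(-1/6269) = -21478/6269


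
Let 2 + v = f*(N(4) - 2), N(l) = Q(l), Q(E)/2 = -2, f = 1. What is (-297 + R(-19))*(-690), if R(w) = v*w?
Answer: 100050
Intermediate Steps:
Q(E) = -4 (Q(E) = 2*(-2) = -4)
N(l) = -4
v = -8 (v = -2 + 1*(-4 - 2) = -2 + 1*(-6) = -2 - 6 = -8)
R(w) = -8*w
(-297 + R(-19))*(-690) = (-297 - 8*(-19))*(-690) = (-297 + 152)*(-690) = -145*(-690) = 100050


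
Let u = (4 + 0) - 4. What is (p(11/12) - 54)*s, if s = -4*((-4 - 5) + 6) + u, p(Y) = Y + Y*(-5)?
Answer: -692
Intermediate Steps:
u = 0 (u = 4 - 4 = 0)
p(Y) = -4*Y (p(Y) = Y - 5*Y = -4*Y)
s = 12 (s = -4*((-4 - 5) + 6) + 0 = -4*(-9 + 6) + 0 = -4*(-3) + 0 = 12 + 0 = 12)
(p(11/12) - 54)*s = (-44/12 - 54)*12 = (-4*11/12 - 54)*12 = (-11/3 - 54)*12 = -173/3*12 = -692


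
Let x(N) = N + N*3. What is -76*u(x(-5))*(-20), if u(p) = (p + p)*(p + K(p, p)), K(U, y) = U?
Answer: 2432000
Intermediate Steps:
x(N) = 4*N (x(N) = N + 3*N = 4*N)
u(p) = 4*p**2 (u(p) = (p + p)*(p + p) = (2*p)*(2*p) = 4*p**2)
-76*u(x(-5))*(-20) = -304*(4*(-5))**2*(-20) = -304*(-20)**2*(-20) = -304*400*(-20) = -76*1600*(-20) = -121600*(-20) = 2432000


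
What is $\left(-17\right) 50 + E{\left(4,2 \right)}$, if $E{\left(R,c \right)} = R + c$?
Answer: $-844$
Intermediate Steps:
$\left(-17\right) 50 + E{\left(4,2 \right)} = \left(-17\right) 50 + \left(4 + 2\right) = -850 + 6 = -844$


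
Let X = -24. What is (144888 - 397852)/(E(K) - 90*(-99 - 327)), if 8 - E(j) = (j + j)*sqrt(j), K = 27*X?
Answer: -606291467/159935017 + 368821512*I*sqrt(2)/159935017 ≈ -3.7909 + 3.2613*I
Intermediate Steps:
K = -648 (K = 27*(-24) = -648)
E(j) = 8 - 2*j**(3/2) (E(j) = 8 - (j + j)*sqrt(j) = 8 - 2*j*sqrt(j) = 8 - 2*j**(3/2))
(144888 - 397852)/(E(K) - 90*(-99 - 327)) = (144888 - 397852)/((8 - (-23328)*I*sqrt(2)) - 90*(-99 - 327)) = -252964/((8 - (-23328)*I*sqrt(2)) - 90*(-426)) = -252964/((8 + 23328*I*sqrt(2)) + 38340) = -252964/(38348 + 23328*I*sqrt(2))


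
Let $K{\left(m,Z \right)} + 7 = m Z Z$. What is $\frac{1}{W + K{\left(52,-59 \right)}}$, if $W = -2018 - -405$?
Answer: $\frac{1}{179392} \approx 5.5744 \cdot 10^{-6}$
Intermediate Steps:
$K{\left(m,Z \right)} = -7 + m Z^{2}$ ($K{\left(m,Z \right)} = -7 + m Z Z = -7 + Z m Z = -7 + m Z^{2}$)
$W = -1613$ ($W = -2018 + 405 = -1613$)
$\frac{1}{W + K{\left(52,-59 \right)}} = \frac{1}{-1613 - \left(7 - 52 \left(-59\right)^{2}\right)} = \frac{1}{-1613 + \left(-7 + 52 \cdot 3481\right)} = \frac{1}{-1613 + \left(-7 + 181012\right)} = \frac{1}{-1613 + 181005} = \frac{1}{179392}$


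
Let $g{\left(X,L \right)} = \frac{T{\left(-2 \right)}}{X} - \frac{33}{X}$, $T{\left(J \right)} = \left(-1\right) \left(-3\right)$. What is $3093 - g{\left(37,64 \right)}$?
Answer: $\frac{114471}{37} \approx 3093.8$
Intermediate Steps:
$T{\left(J \right)} = 3$
$g{\left(X,L \right)} = - \frac{30}{X}$ ($g{\left(X,L \right)} = \frac{3}{X} - \frac{33}{X} = - \frac{30}{X}$)
$3093 - g{\left(37,64 \right)} = 3093 - - \frac{30}{37} = 3093 + \frac{30}{37} = \frac{114471}{37}$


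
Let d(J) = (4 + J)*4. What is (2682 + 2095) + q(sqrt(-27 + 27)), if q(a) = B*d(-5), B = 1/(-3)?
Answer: 14335/3 ≈ 4778.3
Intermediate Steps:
d(J) = 16 + 4*J
B = -1/3 ≈ -0.33333
q(a) = 4/3 (q(a) = -(16 + 4*(-5))/3 = -(16 - 20)/3 = -1/3*(-4) = 4/3)
(2682 + 2095) + q(sqrt(-27 + 27)) = (2682 + 2095) + 4/3 = 4777 + 4/3 = 14335/3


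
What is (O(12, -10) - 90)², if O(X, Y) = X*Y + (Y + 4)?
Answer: 46656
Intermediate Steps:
O(X, Y) = 4 + Y + X*Y (O(X, Y) = X*Y + (4 + Y) = 4 + Y + X*Y)
(O(12, -10) - 90)² = ((4 - 10 + 12*(-10)) - 90)² = ((4 - 10 - 120) - 90)² = (-126 - 90)² = (-216)² = 46656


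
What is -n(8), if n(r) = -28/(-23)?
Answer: -28/23 ≈ -1.2174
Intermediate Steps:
n(r) = 28/23 (n(r) = -28*(-1/23) = 28/23)
-n(8) = -1*28/23 = -28/23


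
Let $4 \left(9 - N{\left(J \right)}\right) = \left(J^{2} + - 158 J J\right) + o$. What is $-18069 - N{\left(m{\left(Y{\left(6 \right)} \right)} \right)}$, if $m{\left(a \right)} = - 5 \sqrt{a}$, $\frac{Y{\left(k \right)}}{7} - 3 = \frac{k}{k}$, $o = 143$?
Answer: $- \frac{182069}{4} \approx -45517.0$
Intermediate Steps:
$Y{\left(k \right)} = 28$ ($Y{\left(k \right)} = 21 + 7 \frac{k}{k} = 21 + 7 \cdot 1 = 21 + 7 = 28$)
$N{\left(J \right)} = - \frac{107}{4} + \frac{157 J^{2}}{4}$ ($N{\left(J \right)} = 9 - \frac{\left(J^{2} + - 158 J J\right) + 143}{4} = 9 - \frac{\left(J^{2} - 158 J^{2}\right) + 143}{4} = 9 - \frac{- 157 J^{2} + 143}{4} = 9 - \frac{143 - 157 J^{2}}{4} = 9 + \left(- \frac{143}{4} + \frac{157 J^{2}}{4}\right) = - \frac{107}{4} + \frac{157 J^{2}}{4}$)
$-18069 - N{\left(m{\left(Y{\left(6 \right)} \right)} \right)} = -18069 - \left(- \frac{107}{4} + \frac{157 \left(- 5 \sqrt{28}\right)^{2}}{4}\right) = -18069 - \left(- \frac{107}{4} + \frac{157 \left(- 5 \cdot 2 \sqrt{7}\right)^{2}}{4}\right) = -18069 - \left(- \frac{107}{4} + \frac{157 \left(- 10 \sqrt{7}\right)^{2}}{4}\right) = -18069 - \left(- \frac{107}{4} + \frac{157}{4} \cdot 700\right) = -18069 - \left(- \frac{107}{4} + 27475\right) = -18069 - \frac{109793}{4} = - \frac{182069}{4}$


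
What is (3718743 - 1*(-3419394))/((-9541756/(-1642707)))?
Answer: 11725867616859/9541756 ≈ 1.2289e+6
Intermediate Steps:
(3718743 - 1*(-3419394))/((-9541756/(-1642707))) = (3718743 + 3419394)/((-9541756*(-1/1642707))) = 7138137/(9541756/1642707) = 7138137*(1642707/9541756) = 11725867616859/9541756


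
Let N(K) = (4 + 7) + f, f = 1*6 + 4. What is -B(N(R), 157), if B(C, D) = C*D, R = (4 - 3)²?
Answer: -3297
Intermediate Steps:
f = 10 (f = 6 + 4 = 10)
R = 1 (R = 1² = 1)
N(K) = 21 (N(K) = (4 + 7) + 10 = 11 + 10 = 21)
-B(N(R), 157) = -21*157 = -1*3297 = -3297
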